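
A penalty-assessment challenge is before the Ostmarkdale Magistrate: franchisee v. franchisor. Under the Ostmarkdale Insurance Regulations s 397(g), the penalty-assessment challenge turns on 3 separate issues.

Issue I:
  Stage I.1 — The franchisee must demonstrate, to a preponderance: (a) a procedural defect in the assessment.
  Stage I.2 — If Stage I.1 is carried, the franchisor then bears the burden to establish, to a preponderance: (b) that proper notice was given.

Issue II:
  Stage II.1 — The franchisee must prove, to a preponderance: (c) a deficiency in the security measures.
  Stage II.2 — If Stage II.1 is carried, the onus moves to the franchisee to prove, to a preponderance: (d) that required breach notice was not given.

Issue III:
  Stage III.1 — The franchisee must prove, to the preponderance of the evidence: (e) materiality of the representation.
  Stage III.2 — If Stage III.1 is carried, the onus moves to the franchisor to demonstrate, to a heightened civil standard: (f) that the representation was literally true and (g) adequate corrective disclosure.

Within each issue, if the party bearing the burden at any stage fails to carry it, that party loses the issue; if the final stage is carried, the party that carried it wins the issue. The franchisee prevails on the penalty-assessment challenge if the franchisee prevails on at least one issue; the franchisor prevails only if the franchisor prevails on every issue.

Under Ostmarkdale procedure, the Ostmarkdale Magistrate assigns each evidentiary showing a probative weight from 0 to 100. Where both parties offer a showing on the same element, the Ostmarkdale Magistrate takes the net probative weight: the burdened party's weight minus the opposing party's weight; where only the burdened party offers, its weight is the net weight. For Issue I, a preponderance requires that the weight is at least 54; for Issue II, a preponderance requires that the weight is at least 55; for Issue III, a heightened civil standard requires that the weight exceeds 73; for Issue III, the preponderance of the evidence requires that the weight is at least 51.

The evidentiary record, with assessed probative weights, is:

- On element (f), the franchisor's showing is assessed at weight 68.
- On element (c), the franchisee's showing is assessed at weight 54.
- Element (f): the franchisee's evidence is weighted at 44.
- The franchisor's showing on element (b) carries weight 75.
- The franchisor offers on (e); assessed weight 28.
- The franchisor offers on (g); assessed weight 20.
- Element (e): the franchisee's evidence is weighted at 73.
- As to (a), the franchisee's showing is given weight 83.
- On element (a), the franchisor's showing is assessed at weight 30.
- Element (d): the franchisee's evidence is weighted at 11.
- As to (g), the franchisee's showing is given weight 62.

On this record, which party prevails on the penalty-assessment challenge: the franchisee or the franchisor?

franchisor

— Issue I —
At Stage I.1 the franchisee must meet a preponderance (weight is at least 54): on (a) the weight is 83 less the opposing 30 gives net 53, which does not reach 54, so (a) does not meet the standard.
  Stage I.1 not carried; the franchisee fails its burden.
The analysis ends at Stage I.1; the franchisor prevails on this issue.
— Issue II —
Stage II.1 — burden on franchisee; standard: a preponderance (weight is at least 55).
    (c): 54 < 55 [not met]
  Stage II.1 not carried; the franchisee fails its burden.
The franchisor prevails on this issue.
— Issue III —
At Stage III.1 the franchisee must meet the preponderance of the evidence (weight is at least 51): on (e) the weight is 73 less the opposing 28 gives net 45, which does not reach 51, so (e) does not meet the standard.
  Stage III.1 not carried; the franchisee fails its burden.
The franchisor prevails on this issue.
Per-issue: Issue I → franchisor; Issue II → franchisor; Issue III → franchisor. The franchisee must prevail on at least one issue; overall, the franchisor prevails.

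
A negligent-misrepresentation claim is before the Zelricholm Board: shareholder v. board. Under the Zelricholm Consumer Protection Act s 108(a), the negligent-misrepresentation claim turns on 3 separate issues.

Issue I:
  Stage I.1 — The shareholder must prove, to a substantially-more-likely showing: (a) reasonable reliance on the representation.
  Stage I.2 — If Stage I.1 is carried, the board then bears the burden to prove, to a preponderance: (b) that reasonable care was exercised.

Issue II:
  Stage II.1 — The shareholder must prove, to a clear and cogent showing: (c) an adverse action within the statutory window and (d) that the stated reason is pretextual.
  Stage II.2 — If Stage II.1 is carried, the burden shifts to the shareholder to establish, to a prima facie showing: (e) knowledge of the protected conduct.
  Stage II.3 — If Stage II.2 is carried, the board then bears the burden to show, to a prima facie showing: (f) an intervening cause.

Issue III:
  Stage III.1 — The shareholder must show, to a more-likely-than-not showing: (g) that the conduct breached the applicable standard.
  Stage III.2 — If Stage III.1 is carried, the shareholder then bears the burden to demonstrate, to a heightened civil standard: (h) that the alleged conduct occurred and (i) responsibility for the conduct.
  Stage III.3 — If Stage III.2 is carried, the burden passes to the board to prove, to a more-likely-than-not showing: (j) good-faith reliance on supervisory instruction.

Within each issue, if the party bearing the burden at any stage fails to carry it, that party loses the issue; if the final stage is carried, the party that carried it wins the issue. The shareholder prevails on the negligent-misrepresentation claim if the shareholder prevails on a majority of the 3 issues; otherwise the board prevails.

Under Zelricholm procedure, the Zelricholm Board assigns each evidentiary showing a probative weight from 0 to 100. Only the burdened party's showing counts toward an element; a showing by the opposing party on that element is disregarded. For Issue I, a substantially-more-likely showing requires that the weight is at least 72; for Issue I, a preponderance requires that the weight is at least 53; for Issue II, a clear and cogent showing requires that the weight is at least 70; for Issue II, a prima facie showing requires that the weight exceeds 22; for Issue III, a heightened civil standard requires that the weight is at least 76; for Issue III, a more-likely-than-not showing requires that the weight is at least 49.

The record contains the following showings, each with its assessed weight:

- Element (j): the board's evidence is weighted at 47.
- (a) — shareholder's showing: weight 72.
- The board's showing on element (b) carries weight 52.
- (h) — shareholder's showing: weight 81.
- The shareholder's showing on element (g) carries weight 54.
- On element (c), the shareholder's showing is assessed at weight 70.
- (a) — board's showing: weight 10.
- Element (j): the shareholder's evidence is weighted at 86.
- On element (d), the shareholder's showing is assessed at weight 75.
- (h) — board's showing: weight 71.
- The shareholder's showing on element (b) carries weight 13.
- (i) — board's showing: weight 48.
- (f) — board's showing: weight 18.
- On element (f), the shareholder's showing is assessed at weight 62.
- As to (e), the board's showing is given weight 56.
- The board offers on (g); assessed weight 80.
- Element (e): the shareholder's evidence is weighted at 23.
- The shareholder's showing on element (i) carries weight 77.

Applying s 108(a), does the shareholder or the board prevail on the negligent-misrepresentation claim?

shareholder

— Issue I —
Stage I.1 — burden on shareholder; standard: a substantially-more-likely showing (weight is at least 72).
    (a): 72 (board's 10 disregarded) ≥ 72 [met]
  The shareholder carries Stage I.1; the board now bears the burden.
Stage I.2 — burden on board; standard: a preponderance (weight is at least 53).
    (b): 52 (shareholder's 13 disregarded) < 53 [not met]
  Stage I.2 not carried; the board fails its burden.
The analysis ends at Stage I.2; the shareholder prevails on this issue.
— Issue II —
Stage II.1 (shareholder, a clear and cogent showing, weight is at least 70): (c) 70 ≥ 70 — meets; (d) 75 ≥ 70 — meets.
  Stage II.1 is satisfied; the shareholder continues to bear the burden.
Stage II.2 (shareholder, a prima facie showing, weight exceeds 22): (e) 23 (board's 56 disregarded) > 22 — meets.
  The shareholder carries Stage II.2; the board now bears the burden.
Stage II.3 (board, a prima facie showing, weight exceeds 22): (f) 18 (shareholder's 62 disregarded) ≤ 22 — fails.
  Stage II.3 not carried; the board fails its burden.
So the shareholder prevails on this issue.
— Issue III —
Stage III.1 — burden on shareholder; standard: a more-likely-than-not showing (weight is at least 49).
    (g): 54 (board's 80 disregarded) ≥ 49 [met]
  All elements met. The shareholder retains the burden for Stage III.2.
Stage III.2 — burden on shareholder; standard: a heightened civil standard (weight is at least 76).
    (h): 81 (board's 71 disregarded) ≥ 76 [met]
    (i): 77 (board's 48 disregarded) ≥ 76 [met]
  The shareholder carries Stage III.2; the board now bears the burden.
Stage III.3 — burden on board; standard: a more-likely-than-not showing (weight is at least 49).
    (j): 47 (shareholder's 86 disregarded) < 49 [not met]
  Stage III.3 not carried; the board fails its burden.
The shareholder prevails on this issue.
Per-issue: Issue I → shareholder; Issue II → shareholder; Issue III → shareholder. The shareholder must prevail on a majority of issues; overall, the shareholder prevails.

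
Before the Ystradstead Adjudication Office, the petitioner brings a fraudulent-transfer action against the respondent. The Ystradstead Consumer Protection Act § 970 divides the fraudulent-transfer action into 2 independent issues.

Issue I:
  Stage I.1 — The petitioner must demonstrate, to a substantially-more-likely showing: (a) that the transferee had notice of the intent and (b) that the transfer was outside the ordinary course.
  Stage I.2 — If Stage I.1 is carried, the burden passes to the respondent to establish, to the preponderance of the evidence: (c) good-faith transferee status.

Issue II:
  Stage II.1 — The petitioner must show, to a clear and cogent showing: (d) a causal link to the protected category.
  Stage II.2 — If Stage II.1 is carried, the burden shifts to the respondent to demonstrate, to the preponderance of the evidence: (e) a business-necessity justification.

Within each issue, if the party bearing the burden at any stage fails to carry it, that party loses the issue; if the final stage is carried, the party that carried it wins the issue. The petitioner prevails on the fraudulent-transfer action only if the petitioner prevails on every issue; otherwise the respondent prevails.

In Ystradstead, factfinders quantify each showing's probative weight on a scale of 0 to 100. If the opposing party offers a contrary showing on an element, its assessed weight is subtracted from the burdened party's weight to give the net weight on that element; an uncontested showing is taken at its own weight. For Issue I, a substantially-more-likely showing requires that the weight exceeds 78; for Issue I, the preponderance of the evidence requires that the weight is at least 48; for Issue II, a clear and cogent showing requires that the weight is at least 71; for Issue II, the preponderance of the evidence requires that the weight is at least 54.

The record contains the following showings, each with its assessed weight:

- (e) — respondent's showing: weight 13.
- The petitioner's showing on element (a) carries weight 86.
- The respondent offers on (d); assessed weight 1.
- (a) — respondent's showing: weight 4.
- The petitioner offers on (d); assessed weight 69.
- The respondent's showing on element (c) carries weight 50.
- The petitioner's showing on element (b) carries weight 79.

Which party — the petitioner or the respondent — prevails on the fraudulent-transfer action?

— Issue I —
Stage I.1 (petitioner, a substantially-more-likely showing, weight exceeds 78): (a) net 86−4=82 > 78 — meets; (b) 79 > 78 — meets.
  Stage I.1 is satisfied; the onus moves to the respondent.
Stage I.2 (respondent, the preponderance of the evidence, weight is at least 48): (c) 50 ≥ 48 — meets.
  Stage I.2 carried; the final stage is satisfied.
Every stage carried; the respondent prevails on this issue.
— Issue II —
Stage II.1 (petitioner, a clear and cogent showing, weight is at least 71): (d) net 69−1=68 < 71 — fails.
  Not every element is met, so the petitioner fails to carry Stage II.1.
The respondent prevails on this issue.
Per-issue: Issue I → respondent; Issue II → respondent. The petitioner must prevail on every issue; overall, the respondent prevails.

respondent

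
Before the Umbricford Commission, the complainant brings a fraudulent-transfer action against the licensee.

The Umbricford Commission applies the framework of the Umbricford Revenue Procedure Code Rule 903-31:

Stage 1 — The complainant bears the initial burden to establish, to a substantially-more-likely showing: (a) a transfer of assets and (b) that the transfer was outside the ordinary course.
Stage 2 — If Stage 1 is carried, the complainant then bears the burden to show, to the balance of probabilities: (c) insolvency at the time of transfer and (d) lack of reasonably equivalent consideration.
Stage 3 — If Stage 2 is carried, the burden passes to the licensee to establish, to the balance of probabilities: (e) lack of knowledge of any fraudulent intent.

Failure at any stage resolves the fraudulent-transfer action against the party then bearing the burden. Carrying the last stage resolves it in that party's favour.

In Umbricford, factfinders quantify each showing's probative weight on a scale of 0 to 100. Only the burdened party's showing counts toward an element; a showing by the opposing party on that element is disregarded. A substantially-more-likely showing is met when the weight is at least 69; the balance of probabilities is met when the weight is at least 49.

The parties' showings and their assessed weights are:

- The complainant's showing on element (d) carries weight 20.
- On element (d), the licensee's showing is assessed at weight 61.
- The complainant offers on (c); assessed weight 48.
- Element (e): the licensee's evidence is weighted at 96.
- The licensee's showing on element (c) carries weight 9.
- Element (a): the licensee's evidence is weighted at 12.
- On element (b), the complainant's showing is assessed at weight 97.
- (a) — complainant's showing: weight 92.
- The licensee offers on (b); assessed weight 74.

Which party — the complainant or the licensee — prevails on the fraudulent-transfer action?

Stage 1 — burden on complainant; standard: a substantially-more-likely showing (weight is at least 69).
    (a): 92 (licensee's 12 disregarded) ≥ 69 [met]
    (b): 97 (licensee's 74 disregarded) ≥ 69 [met]
  Stage 1 is satisfied; the complainant continues to bear the burden.
Stage 2 — burden on complainant; standard: the balance of probabilities (weight is at least 49).
    (c): 48 (licensee's 9 disregarded) < 49 [not met]
    (d): 20 (licensee's 61 disregarded) < 49 [not met]
  The complainant does not carry Stage 2.
The licensee prevails.

licensee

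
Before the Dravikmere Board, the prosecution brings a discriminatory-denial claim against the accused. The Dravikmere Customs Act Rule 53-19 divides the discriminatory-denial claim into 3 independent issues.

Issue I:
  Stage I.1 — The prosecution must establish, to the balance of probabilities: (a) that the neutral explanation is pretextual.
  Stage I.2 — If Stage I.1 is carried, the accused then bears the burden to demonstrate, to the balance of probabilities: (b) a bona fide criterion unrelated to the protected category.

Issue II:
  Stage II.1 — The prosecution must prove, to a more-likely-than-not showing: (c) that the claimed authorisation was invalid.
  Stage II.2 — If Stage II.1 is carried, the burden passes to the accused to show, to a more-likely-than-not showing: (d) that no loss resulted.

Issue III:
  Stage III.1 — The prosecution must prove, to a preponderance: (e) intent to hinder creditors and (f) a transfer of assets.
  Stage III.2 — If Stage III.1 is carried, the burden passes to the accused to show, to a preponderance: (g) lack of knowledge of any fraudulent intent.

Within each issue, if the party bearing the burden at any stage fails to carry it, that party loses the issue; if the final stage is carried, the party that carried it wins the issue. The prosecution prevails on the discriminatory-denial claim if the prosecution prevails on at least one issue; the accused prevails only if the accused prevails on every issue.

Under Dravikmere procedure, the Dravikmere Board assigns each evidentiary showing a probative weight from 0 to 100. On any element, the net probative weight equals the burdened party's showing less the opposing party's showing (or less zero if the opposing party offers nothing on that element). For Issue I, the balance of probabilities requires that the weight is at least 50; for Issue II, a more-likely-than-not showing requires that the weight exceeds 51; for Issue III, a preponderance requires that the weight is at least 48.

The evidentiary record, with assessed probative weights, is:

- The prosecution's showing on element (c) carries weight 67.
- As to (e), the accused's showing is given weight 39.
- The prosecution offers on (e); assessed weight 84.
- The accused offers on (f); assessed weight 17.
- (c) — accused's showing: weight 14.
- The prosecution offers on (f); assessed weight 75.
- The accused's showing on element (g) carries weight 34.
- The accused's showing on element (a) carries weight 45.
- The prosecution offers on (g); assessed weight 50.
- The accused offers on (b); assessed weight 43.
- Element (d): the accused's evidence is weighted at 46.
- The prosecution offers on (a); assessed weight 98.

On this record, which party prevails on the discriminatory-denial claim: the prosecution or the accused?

— Issue I —
Stage I.1 (prosecution, the balance of probabilities, weight is at least 50): (a) net 98−45=53 ≥ 50 — meets.
  Stage I.1 is satisfied; the onus moves to the accused.
Stage I.2 (accused, the balance of probabilities, weight is at least 50): (b) 43 < 50 — fails.
  Not every element is met, so the accused fails to carry Stage I.2.
The analysis ends at Stage I.2; the prosecution prevails on this issue.
— Issue II —
At Stage II.1 the prosecution must meet a more-likely-than-not showing (weight exceeds 51): on (c) the weight is 67 less the opposing 14 gives net 53, which does exceed 51, so (c) meets the standard.
  Stage II.1 carried; the burden shifts to the accused.
At Stage II.2 the accused must meet a more-likely-than-not showing (weight exceeds 51): on (d) the weight is 46, which does not exceed 51, so (d) does not meet the standard.
  Not every element is met, so the accused fails to carry Stage II.2.
So the prosecution prevails on this issue.
— Issue III —
At Stage III.1 the prosecution must meet a preponderance (weight is at least 48): on (e) the weight is 84 less the opposing 39 gives net 45, which does not reach 48, so (e) does not meet the standard; on (f) the weight is 75 less the opposing 17 gives net 58, ≥ 48, so (f) meets the standard.
  Stage III.1 not carried; the prosecution fails its burden.
The analysis ends at Stage III.1; the accused prevails on this issue.
Per-issue: Issue I → prosecution; Issue II → prosecution; Issue III → accused. The prosecution must prevail on at least one issue; overall, the prosecution prevails.

prosecution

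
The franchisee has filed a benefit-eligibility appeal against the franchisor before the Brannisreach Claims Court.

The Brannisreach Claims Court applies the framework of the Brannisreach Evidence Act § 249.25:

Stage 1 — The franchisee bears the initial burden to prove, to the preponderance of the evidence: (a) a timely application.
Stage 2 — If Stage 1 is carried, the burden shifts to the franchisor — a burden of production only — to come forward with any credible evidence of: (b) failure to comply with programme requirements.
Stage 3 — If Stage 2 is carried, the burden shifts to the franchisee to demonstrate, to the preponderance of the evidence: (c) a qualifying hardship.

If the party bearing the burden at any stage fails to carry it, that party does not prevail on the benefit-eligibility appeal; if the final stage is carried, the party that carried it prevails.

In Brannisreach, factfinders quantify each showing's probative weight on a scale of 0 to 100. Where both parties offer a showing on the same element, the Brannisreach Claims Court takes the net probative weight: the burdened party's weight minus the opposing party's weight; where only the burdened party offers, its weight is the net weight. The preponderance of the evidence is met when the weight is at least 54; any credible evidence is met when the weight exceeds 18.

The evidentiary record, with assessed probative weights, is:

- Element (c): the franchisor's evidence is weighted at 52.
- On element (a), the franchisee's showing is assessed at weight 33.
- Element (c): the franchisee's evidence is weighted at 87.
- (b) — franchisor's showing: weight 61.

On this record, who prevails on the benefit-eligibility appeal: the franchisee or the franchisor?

At Stage 1 the franchisee must meet the preponderance of the evidence (weight is at least 54): on (a) the weight is 33, < 54, so (a) does not meet the standard.
  Stage 1 not carried; the franchisee fails its burden.
The analysis ends at Stage 1; the franchisor prevails.

franchisor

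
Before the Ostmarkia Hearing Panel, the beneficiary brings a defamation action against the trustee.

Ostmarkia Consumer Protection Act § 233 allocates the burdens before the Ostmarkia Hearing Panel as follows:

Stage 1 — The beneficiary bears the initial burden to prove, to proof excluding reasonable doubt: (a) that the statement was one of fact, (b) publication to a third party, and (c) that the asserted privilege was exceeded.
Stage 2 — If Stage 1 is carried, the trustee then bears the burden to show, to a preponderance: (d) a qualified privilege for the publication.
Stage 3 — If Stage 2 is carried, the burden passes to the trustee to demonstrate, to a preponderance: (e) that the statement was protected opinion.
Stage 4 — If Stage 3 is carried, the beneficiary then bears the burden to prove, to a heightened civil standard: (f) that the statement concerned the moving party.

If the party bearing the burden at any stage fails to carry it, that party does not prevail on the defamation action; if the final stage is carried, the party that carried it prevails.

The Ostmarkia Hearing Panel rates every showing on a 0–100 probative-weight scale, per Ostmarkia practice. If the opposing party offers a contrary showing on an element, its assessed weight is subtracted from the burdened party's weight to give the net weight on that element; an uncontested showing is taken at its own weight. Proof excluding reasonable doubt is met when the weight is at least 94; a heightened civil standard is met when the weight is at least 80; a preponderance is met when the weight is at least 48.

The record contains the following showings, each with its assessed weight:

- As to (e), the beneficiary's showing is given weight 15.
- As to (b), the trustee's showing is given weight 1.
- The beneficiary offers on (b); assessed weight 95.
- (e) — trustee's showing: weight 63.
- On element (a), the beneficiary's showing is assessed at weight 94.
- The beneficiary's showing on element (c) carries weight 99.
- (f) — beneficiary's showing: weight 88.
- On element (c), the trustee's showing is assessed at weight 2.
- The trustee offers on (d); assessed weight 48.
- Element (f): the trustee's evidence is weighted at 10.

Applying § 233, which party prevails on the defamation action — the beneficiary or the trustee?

trustee

Stage 1 — burden on beneficiary; standard: proof excluding reasonable doubt (weight is at least 94).
    (a): 94 ≥ 94 [met]
    (b): 95 − 1 = 94 ≥ 94 [met]
    (c): 99 − 2 = 97 ≥ 94 [met]
  Stage 1 is satisfied; the onus moves to the trustee.
Stage 2 — burden on trustee; standard: a preponderance (weight is at least 48).
    (d): 48 ≥ 48 [met]
  All elements met. The trustee retains the burden for Stage 3.
Stage 3 — burden on trustee; standard: a preponderance (weight is at least 48).
    (e): 63 − 15 = 48 ≥ 48 [met]
  The trustee carries Stage 3; the beneficiary now bears the burden.
Stage 4 — burden on beneficiary; standard: a heightened civil standard (weight is at least 80).
    (f): 88 − 10 = 78 < 80 [not met]
  The beneficiary does not carry Stage 4.
The trustee prevails.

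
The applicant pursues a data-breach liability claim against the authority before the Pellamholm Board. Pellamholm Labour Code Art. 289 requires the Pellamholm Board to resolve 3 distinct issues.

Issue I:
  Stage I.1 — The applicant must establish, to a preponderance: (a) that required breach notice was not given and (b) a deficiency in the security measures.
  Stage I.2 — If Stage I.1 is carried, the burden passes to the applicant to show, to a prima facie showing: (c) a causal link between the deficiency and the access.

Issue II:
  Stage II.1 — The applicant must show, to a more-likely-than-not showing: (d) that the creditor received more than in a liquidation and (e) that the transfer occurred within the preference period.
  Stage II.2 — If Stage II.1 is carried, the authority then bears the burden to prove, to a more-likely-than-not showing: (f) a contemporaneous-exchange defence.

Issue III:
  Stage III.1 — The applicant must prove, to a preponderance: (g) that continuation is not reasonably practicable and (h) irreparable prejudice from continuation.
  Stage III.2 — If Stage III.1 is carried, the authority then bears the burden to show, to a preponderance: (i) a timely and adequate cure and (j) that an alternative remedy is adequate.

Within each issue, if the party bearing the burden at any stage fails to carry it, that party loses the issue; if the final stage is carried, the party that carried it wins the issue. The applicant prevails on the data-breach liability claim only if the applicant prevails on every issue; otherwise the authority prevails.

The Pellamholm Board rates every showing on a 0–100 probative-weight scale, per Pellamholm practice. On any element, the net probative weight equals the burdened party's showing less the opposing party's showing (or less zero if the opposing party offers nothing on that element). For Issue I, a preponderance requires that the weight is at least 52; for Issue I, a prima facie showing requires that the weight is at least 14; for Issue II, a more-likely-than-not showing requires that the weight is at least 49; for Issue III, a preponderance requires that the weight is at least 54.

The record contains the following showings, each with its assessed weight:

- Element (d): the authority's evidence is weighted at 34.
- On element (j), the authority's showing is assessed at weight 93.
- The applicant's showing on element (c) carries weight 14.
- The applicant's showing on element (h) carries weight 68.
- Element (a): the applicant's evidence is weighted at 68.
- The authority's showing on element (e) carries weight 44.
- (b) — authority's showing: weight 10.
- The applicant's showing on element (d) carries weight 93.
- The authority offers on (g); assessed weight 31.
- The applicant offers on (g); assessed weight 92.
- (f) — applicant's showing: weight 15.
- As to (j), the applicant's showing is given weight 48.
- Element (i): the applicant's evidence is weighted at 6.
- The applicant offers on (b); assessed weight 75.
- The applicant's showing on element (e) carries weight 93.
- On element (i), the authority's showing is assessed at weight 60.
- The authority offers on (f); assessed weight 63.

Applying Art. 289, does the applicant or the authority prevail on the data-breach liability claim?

— Issue I —
Stage I.1 — burden on applicant; standard: a preponderance (weight is at least 52).
    (a): 68 ≥ 52 [met]
    (b): 75 − 10 = 65 ≥ 52 [met]
  All elements met. The applicant retains the burden for Stage I.2.
Stage I.2 — burden on applicant; standard: a prima facie showing (weight is at least 14).
    (c): 14 ≥ 14 [met]
  The applicant carries the last stage.
With every stage satisfied, the applicant prevails on this issue.
— Issue II —
Stage II.1 (applicant, a more-likely-than-not showing, weight is at least 49): (d) net 93−34=59 ≥ 49 — meets; (e) net 93−44=49 ≥ 49 — meets.
  The applicant carries Stage II.1; the authority now bears the burden.
Stage II.2 (authority, a more-likely-than-not showing, weight is at least 49): (f) net 63−15=48 < 49 — fails.
  The authority does not carry Stage II.2.
So the applicant prevails on this issue.
— Issue III —
Stage III.1 (applicant, a preponderance, weight is at least 54): (g) net 92−31=61 ≥ 54 — meets; (h) 68 ≥ 54 — meets.
  All elements met. The burden passes to the authority.
Stage III.2 (authority, a preponderance, weight is at least 54): (i) net 60−6=54 ≥ 54 — meets; (j) net 93−48=45 < 54 — fails.
  The authority does not carry Stage III.2.
So the applicant prevails on this issue.
Per-issue: Issue I → applicant; Issue II → applicant; Issue III → applicant. The applicant must prevail on every issue; overall, the applicant prevails.

applicant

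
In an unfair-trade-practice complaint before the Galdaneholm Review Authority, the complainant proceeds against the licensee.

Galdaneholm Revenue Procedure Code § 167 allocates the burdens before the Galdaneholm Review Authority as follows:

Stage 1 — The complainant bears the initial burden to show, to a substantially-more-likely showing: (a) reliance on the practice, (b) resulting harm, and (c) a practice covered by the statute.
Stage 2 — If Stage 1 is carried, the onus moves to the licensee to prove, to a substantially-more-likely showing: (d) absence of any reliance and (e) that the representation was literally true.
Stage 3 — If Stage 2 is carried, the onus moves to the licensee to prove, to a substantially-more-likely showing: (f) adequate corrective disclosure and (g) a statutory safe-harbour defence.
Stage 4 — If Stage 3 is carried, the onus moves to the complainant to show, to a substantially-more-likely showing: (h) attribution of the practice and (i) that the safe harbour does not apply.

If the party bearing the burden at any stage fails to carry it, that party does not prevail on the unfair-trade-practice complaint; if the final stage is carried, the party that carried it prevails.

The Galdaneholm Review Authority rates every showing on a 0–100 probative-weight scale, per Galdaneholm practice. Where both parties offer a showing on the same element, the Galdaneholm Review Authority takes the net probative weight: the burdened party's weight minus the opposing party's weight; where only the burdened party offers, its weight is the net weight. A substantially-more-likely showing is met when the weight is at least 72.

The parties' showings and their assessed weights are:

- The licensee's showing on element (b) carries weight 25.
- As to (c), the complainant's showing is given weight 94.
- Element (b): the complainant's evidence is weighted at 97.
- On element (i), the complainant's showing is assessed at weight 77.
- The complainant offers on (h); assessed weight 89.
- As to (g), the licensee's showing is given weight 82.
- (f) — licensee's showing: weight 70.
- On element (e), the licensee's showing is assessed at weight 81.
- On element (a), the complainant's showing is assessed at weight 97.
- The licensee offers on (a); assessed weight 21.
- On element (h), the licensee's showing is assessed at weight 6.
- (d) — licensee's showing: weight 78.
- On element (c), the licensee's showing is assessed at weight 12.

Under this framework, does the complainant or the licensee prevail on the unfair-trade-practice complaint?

Stage 1 (complainant, a substantially-more-likely showing, weight is at least 72): (a) net 97−21=76 ≥ 72 — meets; (b) net 97−25=72 ≥ 72 — meets; (c) net 94−12=82 ≥ 72 — meets.
  Stage 1 is satisfied; the onus moves to the licensee.
Stage 2 (licensee, a substantially-more-likely showing, weight is at least 72): (d) 78 ≥ 72 — meets; (e) 81 ≥ 72 — meets.
  Stage 2 is satisfied; the licensee continues to bear the burden.
Stage 3 (licensee, a substantially-more-likely showing, weight is at least 72): (f) 70 < 72 — fails; (g) 82 ≥ 72 — meets.
  Not every element is met, so the licensee fails to carry Stage 3.
The complainant prevails.

complainant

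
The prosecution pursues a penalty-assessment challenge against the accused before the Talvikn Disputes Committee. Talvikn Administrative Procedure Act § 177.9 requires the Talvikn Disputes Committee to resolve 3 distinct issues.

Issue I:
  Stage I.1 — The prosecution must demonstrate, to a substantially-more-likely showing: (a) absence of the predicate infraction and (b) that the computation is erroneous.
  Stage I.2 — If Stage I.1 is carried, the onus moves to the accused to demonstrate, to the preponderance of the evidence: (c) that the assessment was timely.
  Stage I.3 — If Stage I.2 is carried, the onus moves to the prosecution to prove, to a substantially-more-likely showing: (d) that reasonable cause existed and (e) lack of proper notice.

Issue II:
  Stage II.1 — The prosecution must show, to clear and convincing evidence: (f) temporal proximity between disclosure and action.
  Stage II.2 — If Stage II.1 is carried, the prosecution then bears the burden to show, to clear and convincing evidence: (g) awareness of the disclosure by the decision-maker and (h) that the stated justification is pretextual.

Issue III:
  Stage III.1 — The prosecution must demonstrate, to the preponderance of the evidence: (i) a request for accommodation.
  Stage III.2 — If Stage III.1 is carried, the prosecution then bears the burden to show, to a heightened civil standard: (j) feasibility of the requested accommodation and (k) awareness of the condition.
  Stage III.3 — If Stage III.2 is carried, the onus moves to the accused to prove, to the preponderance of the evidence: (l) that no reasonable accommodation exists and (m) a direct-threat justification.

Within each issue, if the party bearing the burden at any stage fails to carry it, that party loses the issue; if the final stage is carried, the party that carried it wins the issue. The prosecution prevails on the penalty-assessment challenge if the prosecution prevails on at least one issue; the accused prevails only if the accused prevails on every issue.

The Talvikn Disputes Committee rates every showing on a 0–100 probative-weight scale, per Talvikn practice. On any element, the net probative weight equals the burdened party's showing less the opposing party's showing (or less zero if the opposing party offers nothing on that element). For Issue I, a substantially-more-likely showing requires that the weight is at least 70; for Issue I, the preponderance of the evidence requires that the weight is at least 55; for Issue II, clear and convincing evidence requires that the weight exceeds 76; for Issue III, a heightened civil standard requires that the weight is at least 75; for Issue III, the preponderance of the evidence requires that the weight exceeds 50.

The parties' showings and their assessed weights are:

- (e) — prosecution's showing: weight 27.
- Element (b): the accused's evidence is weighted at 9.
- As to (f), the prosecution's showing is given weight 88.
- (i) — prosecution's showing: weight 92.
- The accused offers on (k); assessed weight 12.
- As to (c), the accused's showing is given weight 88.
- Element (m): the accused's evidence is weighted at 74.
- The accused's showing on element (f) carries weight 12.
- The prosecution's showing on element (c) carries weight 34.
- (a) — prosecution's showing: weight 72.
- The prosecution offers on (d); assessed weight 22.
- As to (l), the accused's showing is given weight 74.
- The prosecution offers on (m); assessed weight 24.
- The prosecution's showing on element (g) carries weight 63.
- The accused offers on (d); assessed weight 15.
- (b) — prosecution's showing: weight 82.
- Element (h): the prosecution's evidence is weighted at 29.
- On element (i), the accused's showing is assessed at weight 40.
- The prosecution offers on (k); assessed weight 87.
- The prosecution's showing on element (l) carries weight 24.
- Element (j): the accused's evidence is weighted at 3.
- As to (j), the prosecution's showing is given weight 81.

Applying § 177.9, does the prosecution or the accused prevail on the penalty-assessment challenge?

— Issue I —
Stage I.1 (prosecution, a substantially-more-likely showing, weight is at least 70): (a) 72 ≥ 70 — meets; (b) net 82−9=73 ≥ 70 — meets.
  All elements met. The burden passes to the accused.
Stage I.2 (accused, the preponderance of the evidence, weight is at least 55): (c) net 88−34=54 < 55 — fails.
  The accused does not carry Stage I.2.
So the prosecution prevails on this issue.
— Issue II —
Stage II.1 (prosecution, clear and convincing evidence, weight exceeds 76): (f) net 88−12=76 ≤ 76 — fails.
  Not every element is met, so the prosecution fails to carry Stage II.1.
So the accused prevails on this issue.
— Issue III —
Stage III.1 — burden on prosecution; standard: the preponderance of the evidence (weight exceeds 50).
    (i): 92 − 40 = 52 > 50 [met]
  Stage III.1 carried; the burden remains with the prosecution.
Stage III.2 — burden on prosecution; standard: a heightened civil standard (weight is at least 75).
    (j): 81 − 3 = 78 ≥ 75 [met]
    (k): 87 − 12 = 75 ≥ 75 [met]
  All elements met. The burden passes to the accused.
Stage III.3 — burden on accused; standard: the preponderance of the evidence (weight exceeds 50).
    (l): 74 − 24 = 50 ≤ 50 [not met]
    (m): 74 − 24 = 50 ≤ 50 [not met]
  Not every element is met, so the accused fails to carry Stage III.3.
The analysis ends at Stage III.3; the prosecution prevails on this issue.
Per-issue: Issue I → prosecution; Issue II → accused; Issue III → prosecution. The prosecution must prevail on at least one issue; overall, the prosecution prevails.

prosecution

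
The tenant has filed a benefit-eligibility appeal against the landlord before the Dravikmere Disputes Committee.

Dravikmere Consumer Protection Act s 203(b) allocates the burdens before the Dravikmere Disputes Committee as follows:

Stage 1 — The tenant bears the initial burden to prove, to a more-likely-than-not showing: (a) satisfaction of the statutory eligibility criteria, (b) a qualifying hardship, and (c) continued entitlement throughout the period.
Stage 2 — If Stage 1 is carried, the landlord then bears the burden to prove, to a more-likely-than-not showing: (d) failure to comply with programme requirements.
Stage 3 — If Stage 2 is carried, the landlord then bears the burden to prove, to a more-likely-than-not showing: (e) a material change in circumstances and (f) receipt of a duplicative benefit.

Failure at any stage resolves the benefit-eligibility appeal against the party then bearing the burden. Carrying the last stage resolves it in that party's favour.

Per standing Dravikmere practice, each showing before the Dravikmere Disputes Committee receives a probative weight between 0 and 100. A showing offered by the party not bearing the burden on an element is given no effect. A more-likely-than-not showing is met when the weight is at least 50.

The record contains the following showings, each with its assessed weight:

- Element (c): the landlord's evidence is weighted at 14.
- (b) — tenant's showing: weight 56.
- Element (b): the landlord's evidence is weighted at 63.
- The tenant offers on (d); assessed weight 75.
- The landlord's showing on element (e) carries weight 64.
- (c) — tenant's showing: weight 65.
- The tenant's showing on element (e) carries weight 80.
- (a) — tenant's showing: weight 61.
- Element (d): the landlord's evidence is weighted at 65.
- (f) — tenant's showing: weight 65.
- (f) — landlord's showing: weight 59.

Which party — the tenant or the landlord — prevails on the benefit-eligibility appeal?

landlord

Stage 1 — burden on tenant; standard: a more-likely-than-not showing (weight is at least 50).
    (a): 61 ≥ 50 [met]
    (b): 56 (landlord's 63 disregarded) ≥ 50 [met]
    (c): 65 (landlord's 14 disregarded) ≥ 50 [met]
  The tenant carries Stage 1; the landlord now bears the burden.
Stage 2 — burden on landlord; standard: a more-likely-than-not showing (weight is at least 50).
    (d): 65 (tenant's 75 disregarded) ≥ 50 [met]
  All elements met. The landlord retains the burden for Stage 3.
Stage 3 — burden on landlord; standard: a more-likely-than-not showing (weight is at least 50).
    (e): 64 (tenant's 80 disregarded) ≥ 50 [met]
    (f): 59 (tenant's 65 disregarded) ≥ 50 [met]
  Stage 3 carried; the final stage is satisfied.
Every stage carried; the landlord prevails.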